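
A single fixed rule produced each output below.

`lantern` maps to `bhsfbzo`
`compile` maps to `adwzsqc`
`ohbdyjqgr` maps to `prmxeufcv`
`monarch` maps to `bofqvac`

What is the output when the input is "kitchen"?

hqvsbyw

What's happening: move the first 2 characters to the end (rotate left by 2), then shift every letter 12 places backward in the alphabet (wrapping around).
Working it through for "kitchen": intermediate "tchenki", final "hqvsbyw".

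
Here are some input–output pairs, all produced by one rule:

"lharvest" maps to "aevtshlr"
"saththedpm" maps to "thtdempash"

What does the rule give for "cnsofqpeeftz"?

The rule is to swap each adjacent pair of characters (1↔2, 3↔4, ...), then move the first 3 characters to the end (rotate left by 3).
For "cnsofqpeeftz", step one produces "ncosqfepfezt"; step two turns that into "sqfepfeztnco".
(Check on "lharvest": → "hlraevts" → "aevtshlr" ✓)

sqfepfeztnco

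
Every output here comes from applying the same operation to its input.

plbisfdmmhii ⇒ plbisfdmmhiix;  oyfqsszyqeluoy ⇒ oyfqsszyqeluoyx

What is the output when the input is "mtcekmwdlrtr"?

mtcekmwdlrtrx

Rule — append "x".
For "mtcekmwdlrtr" the result is "mtcekmwdlrtrx".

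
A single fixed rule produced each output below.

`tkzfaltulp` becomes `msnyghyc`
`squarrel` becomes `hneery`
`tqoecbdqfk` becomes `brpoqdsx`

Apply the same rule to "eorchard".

The transformation: shift every letter 13 places forward in the alphabet (wrapping around) — i.e. ROT13, then delete the first 2 characters.
Applying that to "eorchard" gives "epuneq".

epuneq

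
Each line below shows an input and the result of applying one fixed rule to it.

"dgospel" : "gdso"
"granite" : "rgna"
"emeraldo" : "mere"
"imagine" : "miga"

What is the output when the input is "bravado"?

Rule — swap each adjacent pair of characters (1↔2, 3↔4, ...), then keep only the first 4 characters.
Starting from "bravado": after the first operation, "rbvadao"; after the second, "rbva".

rbva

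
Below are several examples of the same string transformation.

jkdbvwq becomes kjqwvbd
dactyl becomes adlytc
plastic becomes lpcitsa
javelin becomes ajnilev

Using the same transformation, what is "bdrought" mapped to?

In each case the input is transformed by: reverse the string, then move the last 2 characters to the front (rotate right by 2).
Applying both steps to "bdrought": "thguordb", then "dbthguor".

dbthguor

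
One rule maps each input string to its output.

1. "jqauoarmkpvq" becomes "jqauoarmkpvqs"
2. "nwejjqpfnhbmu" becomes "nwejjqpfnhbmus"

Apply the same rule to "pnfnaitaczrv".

The transformation: append "s".
On "pnfnaitaczrv" that produces "pnfnaitaczrvs".

pnfnaitaczrvs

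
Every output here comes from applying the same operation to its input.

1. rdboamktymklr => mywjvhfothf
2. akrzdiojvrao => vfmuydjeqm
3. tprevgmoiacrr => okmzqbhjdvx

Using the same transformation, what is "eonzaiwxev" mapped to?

The transformation: delete the last 2 characters, then shift every letter 5 places backward in the alphabet (wrapping around).
"eonzaiwxev" → "eonzaiwx" → "zjiuvdrs".

zjiuvdrs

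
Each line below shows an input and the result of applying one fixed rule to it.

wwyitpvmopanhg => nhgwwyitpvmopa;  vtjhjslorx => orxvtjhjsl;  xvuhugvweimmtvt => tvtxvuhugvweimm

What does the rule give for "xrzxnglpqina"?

inaxrzxnglpq

The rule is to move the last 3 characters to the front (rotate right by 3).
Doing the same to "xrzxnglpqina": "inaxrzxnglpq".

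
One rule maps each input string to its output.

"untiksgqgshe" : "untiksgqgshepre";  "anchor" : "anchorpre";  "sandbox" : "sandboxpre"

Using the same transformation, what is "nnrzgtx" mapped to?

The pattern: append "pre".
"nnrzgtx" → "nnrzgtxpre".

nnrzgtxpre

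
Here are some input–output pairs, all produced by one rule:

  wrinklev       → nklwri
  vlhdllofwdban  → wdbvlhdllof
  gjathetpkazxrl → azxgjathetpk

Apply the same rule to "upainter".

intupa

Each output is the input with this applied: delete the last 2 characters, then move the last 3 characters to the front (rotate right by 3).
For "upainter", step one produces "upaint"; step two turns that into "intupa".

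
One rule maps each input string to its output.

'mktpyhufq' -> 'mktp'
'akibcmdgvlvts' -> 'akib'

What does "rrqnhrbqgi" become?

In each case the input is transformed by: keep only the first 4 characters.
On "rrqnhrbqgi" that produces "rrqn".

rrqn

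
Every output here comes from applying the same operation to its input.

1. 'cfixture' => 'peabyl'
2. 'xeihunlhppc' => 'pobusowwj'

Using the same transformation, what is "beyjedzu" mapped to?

fqlkgb

Rule — shift every letter 7 places forward in the alphabet (wrapping around), then delete the first 2 characters.
"beyjedzu" → "fqlkgb".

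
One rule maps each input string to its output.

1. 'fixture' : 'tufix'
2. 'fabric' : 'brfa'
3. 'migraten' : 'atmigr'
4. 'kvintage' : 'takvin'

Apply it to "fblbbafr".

bafblb

Looking at the pairs, the operation is to delete the last 2 characters, then move the last 2 characters to the front (rotate right by 2).
Starting from "fblbbafr": after the first operation, "fblbba"; after the second, "bafblb".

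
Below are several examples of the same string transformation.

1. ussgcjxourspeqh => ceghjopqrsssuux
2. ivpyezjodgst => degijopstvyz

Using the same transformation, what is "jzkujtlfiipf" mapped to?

The transformation: sort the characters into alphabetical order.
Doing the same to "jzkujtlfiipf": "ffiijjklptuz".

ffiijjklptuz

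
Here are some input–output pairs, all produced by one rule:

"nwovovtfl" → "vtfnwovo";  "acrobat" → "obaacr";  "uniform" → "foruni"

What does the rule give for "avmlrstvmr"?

Rule — delete the last character, then move the last 3 characters to the front (rotate right by 3).
Starting from "avmlrstvmr": after the first operation, "avmlrstvm"; after the second, "tvmavmlrs".

tvmavmlrs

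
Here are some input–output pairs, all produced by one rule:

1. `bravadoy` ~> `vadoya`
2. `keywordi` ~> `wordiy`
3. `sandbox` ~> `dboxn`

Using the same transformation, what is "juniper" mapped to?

ipern

The rule is to delete the first 2 characters, then move the first character to the end.
Applying both steps to "juniper": "niper", then "ipern".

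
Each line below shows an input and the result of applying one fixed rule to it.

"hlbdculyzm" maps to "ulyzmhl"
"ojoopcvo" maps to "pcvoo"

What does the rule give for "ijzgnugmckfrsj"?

The pattern: swap the front and back halves of the string, then delete the last 3 characters.
Applying both steps to "ijzgnugmckfrsj": "mckfrsjijzgnug", then "mckfrsjijzg".

mckfrsjijzg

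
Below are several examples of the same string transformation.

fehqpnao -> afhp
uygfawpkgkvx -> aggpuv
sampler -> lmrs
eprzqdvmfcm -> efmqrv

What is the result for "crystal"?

Rule — keep every other character starting from the first (positions 1st, 3rd, 5th, ...), then sort the characters into alphabetical order.
"crystal" → "cytl" → "clty".

clty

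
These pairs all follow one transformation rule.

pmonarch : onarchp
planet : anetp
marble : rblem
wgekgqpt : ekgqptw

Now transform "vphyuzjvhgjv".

Rule — move the first 2 characters to the end (rotate left by 2), then delete the last character.
"vphyuzjvhgjv" → "hyuzjvhgjvvp" → "hyuzjvhgjvv".

hyuzjvhgjvv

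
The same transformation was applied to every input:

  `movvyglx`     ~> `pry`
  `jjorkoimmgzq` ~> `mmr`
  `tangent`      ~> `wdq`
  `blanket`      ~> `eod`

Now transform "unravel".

Looking at the pairs, the operation is to shift every letter 3 places forward in the alphabet (wrapping around), then keep only the first 3 characters.
On "unravel": the first step gives "xqudyho", and the second then gives "xqu".

xqu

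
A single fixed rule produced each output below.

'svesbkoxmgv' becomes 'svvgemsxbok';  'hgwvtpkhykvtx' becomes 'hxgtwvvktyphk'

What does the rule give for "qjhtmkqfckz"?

qzjkhctfmqk

What's happening: take characters alternately from the front and the back (1st, last, 2nd, 2nd-last, ...).
For "qjhtmkqfckz" the result is "qzjkhctfmqk".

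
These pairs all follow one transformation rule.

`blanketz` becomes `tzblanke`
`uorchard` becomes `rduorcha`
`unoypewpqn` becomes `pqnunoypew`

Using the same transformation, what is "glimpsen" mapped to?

englimps

What's happening: swap the front and back halves of the string, then move the first 2 characters to the end (rotate left by 2).
"glimpsen" → "psenglim" → "englimps".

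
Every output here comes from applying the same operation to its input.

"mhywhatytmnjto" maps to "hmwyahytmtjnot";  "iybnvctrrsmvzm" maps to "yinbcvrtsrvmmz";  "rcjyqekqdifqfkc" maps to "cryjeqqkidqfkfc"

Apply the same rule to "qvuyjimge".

The pattern: swap each adjacent pair of characters (1↔2, 3↔4, ...).
For "qvuyjimge" the result is "vqyuijgme".

vqyuijgme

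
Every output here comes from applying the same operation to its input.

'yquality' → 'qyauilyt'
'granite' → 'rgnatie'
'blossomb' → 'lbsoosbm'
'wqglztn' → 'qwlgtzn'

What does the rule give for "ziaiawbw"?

In each case the input is transformed by: swap each adjacent pair of characters (1↔2, 3↔4, ...).
"ziaiawbw" → "iziawawb".

iziawawb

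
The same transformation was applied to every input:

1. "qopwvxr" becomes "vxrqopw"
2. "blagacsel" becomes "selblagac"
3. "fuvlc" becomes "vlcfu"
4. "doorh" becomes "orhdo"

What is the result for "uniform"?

Rule — move the last 3 characters to the front (rotate right by 3).
Applying that to "uniform" gives "ormunif".

ormunif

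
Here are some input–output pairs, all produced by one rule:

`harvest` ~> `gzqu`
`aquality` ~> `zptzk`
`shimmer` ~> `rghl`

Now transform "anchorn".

The pattern: delete the last 3 characters, then shift every letter 1 place backward in the alphabet (wrapping around).
Working it through for "anchorn": intermediate "anch", final "zmbg".

zmbg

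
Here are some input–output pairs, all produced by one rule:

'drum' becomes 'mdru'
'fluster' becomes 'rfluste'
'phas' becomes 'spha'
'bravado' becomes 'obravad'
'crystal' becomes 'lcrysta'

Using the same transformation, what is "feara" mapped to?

The rule is to move the last character to the front.
So "feara" becomes "afear".

afear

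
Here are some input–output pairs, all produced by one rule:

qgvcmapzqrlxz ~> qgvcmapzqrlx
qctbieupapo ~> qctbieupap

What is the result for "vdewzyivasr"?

vdewzyivas

The transformation: delete the last character.
On "vdewzyivasr" that produces "vdewzyivas".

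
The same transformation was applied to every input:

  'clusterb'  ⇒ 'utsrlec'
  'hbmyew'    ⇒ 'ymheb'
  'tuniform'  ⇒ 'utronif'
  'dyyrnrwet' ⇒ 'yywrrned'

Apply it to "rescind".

srniec

The rule is to delete the last character, then sort the characters into reverse alphabetical order.
"rescind" → "rescin" → "srniec".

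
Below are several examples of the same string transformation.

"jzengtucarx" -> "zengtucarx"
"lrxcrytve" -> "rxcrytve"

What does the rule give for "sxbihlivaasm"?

xbihlivaasm

Rule — delete the first character.
For "sxbihlivaasm" the result is "xbihlivaasm".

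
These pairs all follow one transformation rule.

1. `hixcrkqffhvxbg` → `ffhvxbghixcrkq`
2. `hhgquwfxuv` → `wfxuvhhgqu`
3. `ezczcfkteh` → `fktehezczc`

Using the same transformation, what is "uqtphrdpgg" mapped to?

Looking at the pairs, the operation is to swap the front and back halves of the string.
"uqtphrdpgg" → "rdpgguqtph".

rdpgguqtph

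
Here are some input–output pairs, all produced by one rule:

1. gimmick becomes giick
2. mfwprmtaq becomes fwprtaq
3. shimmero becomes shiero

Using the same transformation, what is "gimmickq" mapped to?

giickq

Rule — remove every "m".
For "gimmickq" the result is "giickq".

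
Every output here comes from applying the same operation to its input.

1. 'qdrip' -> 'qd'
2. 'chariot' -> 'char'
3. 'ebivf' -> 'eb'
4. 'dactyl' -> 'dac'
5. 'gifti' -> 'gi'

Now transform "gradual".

What's happening: delete the last 3 characters.
Doing the same to "gradual": "grad".

grad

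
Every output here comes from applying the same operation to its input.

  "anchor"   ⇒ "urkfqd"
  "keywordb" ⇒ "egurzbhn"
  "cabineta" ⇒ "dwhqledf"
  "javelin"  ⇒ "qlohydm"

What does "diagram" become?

What's happening: reverse the string, then shift every letter 3 places forward in the alphabet (wrapping around).
"diagram" → "pdujdlg".

pdujdlg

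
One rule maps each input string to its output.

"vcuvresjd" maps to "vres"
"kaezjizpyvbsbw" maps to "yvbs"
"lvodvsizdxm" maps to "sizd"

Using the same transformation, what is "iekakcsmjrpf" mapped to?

Each output is the input with this applied: move the last 2 characters to the front (rotate right by 2), then keep only the last 4 characters.
For "iekakcsmjrpf", step one produces "pfiekakcsmjr"; step two turns that into "smjr".

smjr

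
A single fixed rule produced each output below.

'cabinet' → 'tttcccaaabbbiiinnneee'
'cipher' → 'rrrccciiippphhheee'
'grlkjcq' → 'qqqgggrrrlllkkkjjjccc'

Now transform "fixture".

eeefffiiixxxtttuuurrr

Looking at the pairs, the operation is to move the last character to the front, then repeat every character 3 times.
Starting from "fixture": after the first operation, "efixtur"; after the second, "eeefffiiixxxtttuuurrr".
(Check on "grlkjcq": → "qgrlkjc" → "qqqgggrrrlllkkkjjjccc" ✓)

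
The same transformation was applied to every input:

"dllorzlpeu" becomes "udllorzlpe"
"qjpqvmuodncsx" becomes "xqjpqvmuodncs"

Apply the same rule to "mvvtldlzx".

Rule — move the last character to the front.
For "mvvtldlzx" the result is "xmvvtldlz".

xmvvtldlz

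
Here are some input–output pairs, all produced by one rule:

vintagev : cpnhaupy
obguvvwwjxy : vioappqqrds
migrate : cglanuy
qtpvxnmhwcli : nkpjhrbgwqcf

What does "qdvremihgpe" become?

Each output is the input with this applied: swap each adjacent pair of characters (1↔2, 3↔4, ...), then shift every letter 6 places backward in the alphabet (wrapping around).
Starting from "qdvremihgpe": after the first operation, "dqrvmehipge"; after the second, "xklpgybcjay".
(Check on "vintagev": → "ivtngave" → "cpnhaupy" ✓)

xklpgybcjay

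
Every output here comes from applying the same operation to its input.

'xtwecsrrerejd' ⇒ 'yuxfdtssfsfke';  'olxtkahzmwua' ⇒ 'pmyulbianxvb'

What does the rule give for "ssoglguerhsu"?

Rule — shift every letter 1 place forward in the alphabet (wrapping around).
"ssoglguerhsu" → "ttphmhvfsitv".

ttphmhvfsitv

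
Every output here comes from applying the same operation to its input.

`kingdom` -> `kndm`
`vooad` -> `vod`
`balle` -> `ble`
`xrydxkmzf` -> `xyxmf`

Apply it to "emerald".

The pattern: keep every other character starting from the first (positions 1st, 3rd, 5th, ...).
So "emerald" becomes "eead".

eead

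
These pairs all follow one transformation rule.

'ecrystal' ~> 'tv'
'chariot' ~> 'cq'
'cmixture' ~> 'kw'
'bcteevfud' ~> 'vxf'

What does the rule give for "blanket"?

cg

In each case the input is transformed by: shift every letter 2 places forward in the alphabet (wrapping around), then keep one character in every 3, starting at position 3 (positions 3rd, 6th, 9th, ...).
For "blanket", step one produces "dncpmgv"; step two turns that into "cg".
(Check on "cmixture": → "eokzvwtg" → "kw" ✓)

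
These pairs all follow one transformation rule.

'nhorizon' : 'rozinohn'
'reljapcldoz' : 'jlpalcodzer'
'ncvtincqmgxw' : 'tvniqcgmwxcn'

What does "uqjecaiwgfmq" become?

ejacwifgqmqu

Looking at the pairs, the operation is to swap each adjacent pair of characters (1↔2, 3↔4, ...), then move the first 2 characters to the end (rotate left by 2).
Doing the same to "uqjecaiwgfmq": "ejacwifgqmqu".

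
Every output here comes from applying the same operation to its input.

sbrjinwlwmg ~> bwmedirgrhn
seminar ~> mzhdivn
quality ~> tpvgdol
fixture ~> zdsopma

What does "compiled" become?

yjhkdgzx

What's happening: shift every letter 5 places backward in the alphabet (wrapping around), then swap the first and last characters.
"compiled" → "xjhkdgzy" → "yjhkdgzx".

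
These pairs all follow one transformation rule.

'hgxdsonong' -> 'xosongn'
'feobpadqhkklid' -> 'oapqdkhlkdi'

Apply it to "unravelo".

revol

In each case the input is transformed by: swap each adjacent pair of characters (1↔2, 3↔4, ...), then delete the first 3 characters.
On "unravelo": the first step gives "nuarevol", and the second then gives "revol".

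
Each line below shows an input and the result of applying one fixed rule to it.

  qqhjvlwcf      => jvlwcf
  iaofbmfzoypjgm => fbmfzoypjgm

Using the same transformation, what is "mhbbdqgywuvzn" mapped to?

The pattern: delete the first 3 characters.
So "mhbbdqgywuvzn" becomes "bdqgywuvzn".

bdqgywuvzn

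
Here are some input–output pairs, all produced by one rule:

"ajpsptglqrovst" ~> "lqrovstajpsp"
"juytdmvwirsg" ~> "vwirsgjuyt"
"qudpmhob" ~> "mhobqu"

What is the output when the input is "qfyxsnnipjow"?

Each output is the input with this applied: swap the front and back halves of the string, then delete the last 2 characters.
Applying both steps to "qfyxsnnipjow": "nipjowqfyxsn", then "nipjowqfyx".

nipjowqfyx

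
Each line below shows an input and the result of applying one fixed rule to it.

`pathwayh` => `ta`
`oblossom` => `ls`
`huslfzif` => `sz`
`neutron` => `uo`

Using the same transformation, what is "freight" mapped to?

The transformation: keep one character in every 3, starting at position 3 (positions 3rd, 6th, 9th, ...).
Doing the same to "freight": "eh".

eh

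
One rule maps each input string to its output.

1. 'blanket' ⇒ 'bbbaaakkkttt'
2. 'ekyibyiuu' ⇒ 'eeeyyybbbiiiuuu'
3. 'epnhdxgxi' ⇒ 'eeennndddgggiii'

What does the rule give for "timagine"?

Each output is the input with this applied: keep every other character starting from the first (positions 1st, 3rd, 5th, ...), then repeat every character 3 times.
Working it through for "timagine": intermediate "tmgn", final "tttmmmgggnnn".
(Check on "ekyibyiuu": → "eybiu" → "eeeyyybbbiiiuuu" ✓)

tttmmmgggnnn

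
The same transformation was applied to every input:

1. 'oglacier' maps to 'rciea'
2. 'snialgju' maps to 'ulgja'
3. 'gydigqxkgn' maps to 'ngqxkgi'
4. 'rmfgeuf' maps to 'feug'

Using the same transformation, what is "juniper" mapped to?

In each case the input is transformed by: delete the first 3 characters, then swap the first and last characters.
Working it through for "juniper": intermediate "iper", final "rpei".

rpei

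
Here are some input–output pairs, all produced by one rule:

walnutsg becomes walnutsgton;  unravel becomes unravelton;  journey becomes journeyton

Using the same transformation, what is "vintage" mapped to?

vintageton

Looking at the pairs, the operation is to append "ton".
Doing the same to "vintage": "vintageton".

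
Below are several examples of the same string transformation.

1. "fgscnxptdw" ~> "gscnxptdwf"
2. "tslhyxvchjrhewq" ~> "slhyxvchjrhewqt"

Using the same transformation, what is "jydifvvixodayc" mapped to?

The transformation: move the first character to the end.
Doing the same to "jydifvvixodayc": "ydifvvixodaycj".

ydifvvixodaycj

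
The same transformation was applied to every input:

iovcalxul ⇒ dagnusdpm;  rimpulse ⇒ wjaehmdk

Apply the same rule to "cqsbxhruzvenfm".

euiktpzjmrnwfx

In each case the input is transformed by: shift every letter 8 places backward in the alphabet (wrapping around), then move the last character to the front.
So "cqsbxhruzvenfm" becomes "euiktpzjmrnwfx".
(Check on "rimpulse": → "jaehmdkw" → "wjaehmdk" ✓)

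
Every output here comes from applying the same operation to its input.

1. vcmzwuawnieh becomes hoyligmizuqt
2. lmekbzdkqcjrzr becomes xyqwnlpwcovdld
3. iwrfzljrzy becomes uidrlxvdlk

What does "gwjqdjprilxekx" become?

sivcpvbduxjqwj

The rule is to shift every letter 12 places forward in the alphabet (wrapping around).
On "gwjqdjprilxekx" that produces "sivcpvbduxjqwj".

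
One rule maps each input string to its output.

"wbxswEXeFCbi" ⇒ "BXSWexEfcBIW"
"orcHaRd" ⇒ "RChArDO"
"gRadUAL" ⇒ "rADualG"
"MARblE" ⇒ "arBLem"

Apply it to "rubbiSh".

UBBIsHR

Looking at the pairs, the operation is to move the first character to the end, then flip the case of every letter.
Doing the same to "rubbiSh": "UBBIsHR".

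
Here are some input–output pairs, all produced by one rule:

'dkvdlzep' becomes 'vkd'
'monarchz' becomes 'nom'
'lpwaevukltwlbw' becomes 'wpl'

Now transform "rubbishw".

The pattern: reverse the string, then keep only the last 3 characters.
Applying both steps to "rubbishw": "whsibbur", then "bur".

bur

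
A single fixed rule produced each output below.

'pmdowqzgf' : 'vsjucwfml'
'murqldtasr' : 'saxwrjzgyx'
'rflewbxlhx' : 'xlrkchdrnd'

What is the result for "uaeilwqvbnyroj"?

agkorcwbhtexup

Each output is the input with this applied: shift every letter 6 places forward in the alphabet (wrapping around).
For "uaeilwqvbnyroj" the result is "agkorcwbhtexup".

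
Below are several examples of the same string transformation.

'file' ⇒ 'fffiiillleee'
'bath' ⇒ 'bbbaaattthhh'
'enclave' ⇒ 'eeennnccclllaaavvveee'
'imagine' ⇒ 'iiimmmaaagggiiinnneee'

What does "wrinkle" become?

wwwrrriiinnnkkkllleee

The transformation: repeat every character 3 times.
Applying that to "wrinkle" gives "wwwrrriiinnnkkkllleee".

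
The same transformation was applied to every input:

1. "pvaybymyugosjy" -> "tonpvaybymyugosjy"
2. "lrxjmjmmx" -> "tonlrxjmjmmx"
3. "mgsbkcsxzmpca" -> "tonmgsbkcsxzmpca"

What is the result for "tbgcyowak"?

tontbgcyowak

In each case the input is transformed by: prepend "ton".
For "tbgcyowak" the result is "tontbgcyowak".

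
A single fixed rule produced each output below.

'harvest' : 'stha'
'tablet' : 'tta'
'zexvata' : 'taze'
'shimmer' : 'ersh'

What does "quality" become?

tyqu

Each output is the input with this applied: move the first 2 characters to the end (rotate left by 2), then delete the first 3 characters.
Working it through for "quality": intermediate "alityqu", final "tyqu".
(Check on "harvest": → "rvestha" → "stha" ✓)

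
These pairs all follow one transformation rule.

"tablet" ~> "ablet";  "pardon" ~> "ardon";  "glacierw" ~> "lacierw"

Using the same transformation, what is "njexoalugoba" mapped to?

jexoalugoba

What's happening: delete the first character.
"njexoalugoba" → "jexoalugoba".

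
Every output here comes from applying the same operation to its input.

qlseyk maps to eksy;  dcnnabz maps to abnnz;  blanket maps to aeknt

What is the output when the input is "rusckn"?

Each output is the input with this applied: delete the first 2 characters, then sort the characters into alphabetical order.
Applying both steps to "rusckn": "sckn", then "ckns".

ckns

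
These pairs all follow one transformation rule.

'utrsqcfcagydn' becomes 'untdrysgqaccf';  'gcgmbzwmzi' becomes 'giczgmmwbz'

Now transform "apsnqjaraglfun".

Rule — take characters alternately from the front and the back (1st, last, 2nd, 2nd-last, ...).
On "apsnqjaraglfun" that produces "anpusfnlqgjaar".

anpusfnlqgjaar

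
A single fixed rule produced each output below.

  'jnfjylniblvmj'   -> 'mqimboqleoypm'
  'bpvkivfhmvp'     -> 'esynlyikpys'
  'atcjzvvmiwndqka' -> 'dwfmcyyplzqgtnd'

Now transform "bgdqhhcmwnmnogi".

Each output is the input with this applied: shift every letter 3 places forward in the alphabet (wrapping around).
On "bgdqhhcmwnmnogi" that produces "ejgtkkfpzqpqrjl".

ejgtkkfpzqpqrjl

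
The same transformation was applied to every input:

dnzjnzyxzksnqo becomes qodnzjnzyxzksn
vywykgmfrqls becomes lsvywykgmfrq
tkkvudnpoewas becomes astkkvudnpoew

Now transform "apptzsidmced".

Each output is the input with this applied: move the last 2 characters to the front (rotate right by 2).
So "apptzsidmced" becomes "edapptzsidmc".

edapptzsidmc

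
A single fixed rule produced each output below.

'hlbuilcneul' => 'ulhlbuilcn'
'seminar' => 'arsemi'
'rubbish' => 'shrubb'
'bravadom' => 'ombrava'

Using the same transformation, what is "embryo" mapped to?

The pattern: move the last 2 characters to the front (rotate right by 2), then delete the last character.
On "embryo": the first step gives "yoembr", and the second then gives "yoemb".

yoemb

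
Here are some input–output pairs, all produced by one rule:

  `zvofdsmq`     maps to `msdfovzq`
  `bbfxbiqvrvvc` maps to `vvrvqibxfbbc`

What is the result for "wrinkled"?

The rule is to reverse the string, then move the first character to the end.
"wrinkled" → "delknirw" → "elknirwd".

elknirwd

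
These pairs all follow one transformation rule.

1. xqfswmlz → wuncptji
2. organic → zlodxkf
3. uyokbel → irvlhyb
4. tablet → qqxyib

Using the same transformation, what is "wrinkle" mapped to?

Looking at the pairs, the operation is to shift every letter 3 places backward in the alphabet (wrapping around), then move the last character to the front.
Applying both steps to "wrinkle": "tofkhib", then "btofkhi".
(Check on "tablet": → "qxyibq" → "qqxyib" ✓)

btofkhi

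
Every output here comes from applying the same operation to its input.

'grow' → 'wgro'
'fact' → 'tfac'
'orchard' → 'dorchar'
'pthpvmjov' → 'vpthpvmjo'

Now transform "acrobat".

The pattern: move the last character to the front.
Doing the same to "acrobat": "tacroba".

tacroba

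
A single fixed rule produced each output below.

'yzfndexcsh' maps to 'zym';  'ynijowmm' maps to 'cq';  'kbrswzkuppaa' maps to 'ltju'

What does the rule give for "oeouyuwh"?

What's happening: keep one character in every 3, starting at position 3 (positions 3rd, 6th, 9th, ...), then shift every letter 6 places backward in the alphabet (wrapping around).
On "oeouyuwh": the first step gives "ou", and the second then gives "io".
(Check on "ynijowmm": → "iw" → "cq" ✓)

io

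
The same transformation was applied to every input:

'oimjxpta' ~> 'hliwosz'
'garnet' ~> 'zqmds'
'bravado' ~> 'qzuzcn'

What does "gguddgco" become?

ftccfbn

Each output is the input with this applied: delete the first character, then shift every letter 1 place backward in the alphabet (wrapping around).
On "gguddgco" that produces "ftccfbn".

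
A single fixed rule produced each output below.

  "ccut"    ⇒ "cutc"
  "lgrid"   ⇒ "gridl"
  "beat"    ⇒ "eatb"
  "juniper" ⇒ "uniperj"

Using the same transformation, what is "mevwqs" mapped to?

evwqsm

Looking at the pairs, the operation is to move the first character to the end.
So "mevwqs" becomes "evwqsm".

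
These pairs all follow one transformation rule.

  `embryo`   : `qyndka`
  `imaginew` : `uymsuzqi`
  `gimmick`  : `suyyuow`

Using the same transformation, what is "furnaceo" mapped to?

rgdzmoqa

Each output is the input with this applied: shift every letter 12 places forward in the alphabet (wrapping around).
"furnaceo" → "rgdzmoqa".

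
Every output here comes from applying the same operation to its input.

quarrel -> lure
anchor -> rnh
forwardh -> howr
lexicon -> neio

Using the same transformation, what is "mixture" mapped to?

eitr

What's happening: move the last character to the front, then keep every other character starting from the first (positions 1st, 3rd, 5th, ...).
Starting from "mixture": after the first operation, "emixtur"; after the second, "eitr".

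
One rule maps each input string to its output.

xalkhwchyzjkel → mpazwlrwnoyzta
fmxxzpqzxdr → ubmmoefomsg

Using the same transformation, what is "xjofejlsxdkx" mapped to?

mydutyahmszm

Looking at the pairs, the operation is to shift every letter 11 places backward in the alphabet (wrapping around).
So "xjofejlsxdkx" becomes "mydutyahmszm".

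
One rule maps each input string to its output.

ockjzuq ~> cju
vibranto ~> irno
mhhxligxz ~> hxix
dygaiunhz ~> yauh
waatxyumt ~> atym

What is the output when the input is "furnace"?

unc

What's happening: keep every other character starting from the second (positions 2nd, 4th, 6th, ...).
Applying that to "furnace" gives "unc".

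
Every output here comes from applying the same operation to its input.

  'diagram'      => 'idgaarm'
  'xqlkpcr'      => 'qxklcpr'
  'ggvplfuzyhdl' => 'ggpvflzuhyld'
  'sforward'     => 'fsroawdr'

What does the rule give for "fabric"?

Looking at the pairs, the operation is to swap each adjacent pair of characters (1↔2, 3↔4, ...).
"fabric" → "afrbci".

afrbci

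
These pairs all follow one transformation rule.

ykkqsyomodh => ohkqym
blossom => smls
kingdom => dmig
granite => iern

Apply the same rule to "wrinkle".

The rule is to move the last 3 characters to the front (rotate right by 3), then keep every other character starting from the first (positions 1st, 3rd, 5th, ...).
Starting from "wrinkle": after the first operation, "klewrin"; after the second, "kern".

kern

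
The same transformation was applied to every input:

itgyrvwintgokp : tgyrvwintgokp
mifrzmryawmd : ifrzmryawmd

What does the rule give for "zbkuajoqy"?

In each case the input is transformed by: delete the first character.
On "zbkuajoqy" that produces "bkuajoqy".

bkuajoqy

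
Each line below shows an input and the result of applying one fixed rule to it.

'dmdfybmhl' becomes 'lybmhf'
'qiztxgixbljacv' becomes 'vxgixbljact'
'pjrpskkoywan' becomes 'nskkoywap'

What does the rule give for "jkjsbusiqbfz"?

zbusiqbfs

Rule — delete the first 3 characters, then swap the first and last characters.
"jkjsbusiqbfz" → "sbusiqbfz" → "zbusiqbfs".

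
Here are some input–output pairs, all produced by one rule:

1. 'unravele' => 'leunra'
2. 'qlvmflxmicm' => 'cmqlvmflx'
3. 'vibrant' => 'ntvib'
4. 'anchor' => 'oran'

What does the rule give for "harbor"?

The pattern: move the last 2 characters to the front (rotate right by 2), then delete the last 2 characters.
For "harbor", step one produces "orharb"; step two turns that into "orha".

orha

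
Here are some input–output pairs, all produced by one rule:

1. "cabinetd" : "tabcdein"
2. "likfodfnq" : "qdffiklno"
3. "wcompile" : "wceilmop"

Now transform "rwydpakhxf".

Looking at the pairs, the operation is to sort the characters into alphabetical order, then move the last character to the front.
Starting from "rwydpakhxf": after the first operation, "adfhkprwxy"; after the second, "yadfhkprwx".

yadfhkprwx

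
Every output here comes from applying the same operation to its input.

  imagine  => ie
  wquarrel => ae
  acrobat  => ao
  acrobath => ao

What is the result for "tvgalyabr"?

aa

In each case the input is transformed by: keep one character in every 3, starting at position 1 (positions 1st, 4th, 7th, ...), then keep only the vowels.
"tvgalyabr" → "taa" → "aa".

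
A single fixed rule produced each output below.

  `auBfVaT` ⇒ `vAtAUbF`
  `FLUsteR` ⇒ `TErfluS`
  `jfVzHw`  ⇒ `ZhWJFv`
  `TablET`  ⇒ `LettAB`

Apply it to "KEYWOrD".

Rule — flip the case of every letter, then move the last 3 characters to the front (rotate right by 3).
Working it through for "KEYWOrD": intermediate "keywoRd", final "oRdkeyw".

oRdkeyw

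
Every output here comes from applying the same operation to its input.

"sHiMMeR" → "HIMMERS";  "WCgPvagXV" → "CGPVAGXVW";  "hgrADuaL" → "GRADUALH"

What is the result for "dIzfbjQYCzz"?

IZFBJQYCZZD

Rule — move the first character to the end, then convert every letter to uppercase.
For "dIzfbjQYCzz" the result is "IZFBJQYCZZD".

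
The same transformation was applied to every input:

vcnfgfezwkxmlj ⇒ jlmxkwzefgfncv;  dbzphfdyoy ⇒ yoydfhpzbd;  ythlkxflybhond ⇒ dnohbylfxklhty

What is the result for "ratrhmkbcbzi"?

Rule — reverse the string.
So "ratrhmkbcbzi" becomes "izbcbkmhrtar".

izbcbkmhrtar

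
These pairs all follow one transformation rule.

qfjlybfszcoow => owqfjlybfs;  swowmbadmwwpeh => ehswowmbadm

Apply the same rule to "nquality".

The transformation: move the last 2 characters to the front (rotate right by 2), then delete the last 3 characters.
On "nquality": the first step gives "tynquali", and the second then gives "tynqu".

tynqu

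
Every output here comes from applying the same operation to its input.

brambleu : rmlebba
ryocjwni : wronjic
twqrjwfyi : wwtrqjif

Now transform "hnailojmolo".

What's happening: sort the characters into reverse alphabetical order, then delete the first character.
Applying both steps to "hnailojmolo": "ooonmlljiha", then "oonmlljiha".

oonmlljiha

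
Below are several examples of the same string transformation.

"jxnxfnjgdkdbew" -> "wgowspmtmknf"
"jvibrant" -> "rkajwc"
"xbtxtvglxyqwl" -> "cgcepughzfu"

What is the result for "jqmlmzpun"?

The rule is to delete the first 2 characters, then shift every letter 9 places forward in the alphabet (wrapping around).
On "jqmlmzpun": the first step gives "mlmzpun", and the second then gives "vuviydw".
(Check on "jxnxfnjgdkdbew": → "nxfnjgdkdbew" → "wgowspmtmknf" ✓)

vuviydw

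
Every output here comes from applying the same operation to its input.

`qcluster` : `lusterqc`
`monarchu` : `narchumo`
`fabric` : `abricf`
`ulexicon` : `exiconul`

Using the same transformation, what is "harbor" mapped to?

What's happening: swap the front and back halves of the string, then move the last 2 characters to the front (rotate right by 2).
For "harbor" the result is "arborh".

arborh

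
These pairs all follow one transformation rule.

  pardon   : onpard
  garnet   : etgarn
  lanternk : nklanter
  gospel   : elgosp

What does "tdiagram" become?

Rule — move the last 2 characters to the front (rotate right by 2).
"tdiagram" → "amtdiagr".

amtdiagr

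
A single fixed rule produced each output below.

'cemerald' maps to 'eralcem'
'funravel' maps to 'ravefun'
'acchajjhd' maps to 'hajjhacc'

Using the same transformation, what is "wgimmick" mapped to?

mmicwgi

The transformation: delete the last character, then move the first 3 characters to the end (rotate left by 3).
Applying both steps to "wgimmick": "wgimmic", then "mmicwgi".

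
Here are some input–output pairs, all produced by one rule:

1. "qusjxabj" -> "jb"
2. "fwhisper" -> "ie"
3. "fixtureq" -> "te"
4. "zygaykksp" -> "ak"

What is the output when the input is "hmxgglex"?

ge

Looking at the pairs, the operation is to delete the first character, then keep one character in every 3, starting at position 3 (positions 3rd, 6th, 9th, ...).
For "hmxgglex" the result is "ge".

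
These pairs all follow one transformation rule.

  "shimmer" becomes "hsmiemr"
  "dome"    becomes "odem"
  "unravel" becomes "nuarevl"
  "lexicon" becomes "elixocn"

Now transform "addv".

Each output is the input with this applied: swap each adjacent pair of characters (1↔2, 3↔4, ...).
So "addv" becomes "davd".

davd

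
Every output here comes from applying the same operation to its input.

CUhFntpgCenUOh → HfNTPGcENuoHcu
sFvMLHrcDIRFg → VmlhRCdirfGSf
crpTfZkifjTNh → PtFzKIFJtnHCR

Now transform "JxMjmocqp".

The rule is to flip the case of every letter, then move the first 2 characters to the end (rotate left by 2).
Starting from "JxMjmocqp": after the first operation, "jXmJMOCQP"; after the second, "mJMOCQPjX".

mJMOCQPjX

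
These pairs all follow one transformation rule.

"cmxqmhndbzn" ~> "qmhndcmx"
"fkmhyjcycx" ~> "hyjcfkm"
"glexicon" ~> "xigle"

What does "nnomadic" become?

Rule — delete the last 3 characters, then move the first 3 characters to the end (rotate left by 3).
"nnomadic" → "nnoma" → "manno".

manno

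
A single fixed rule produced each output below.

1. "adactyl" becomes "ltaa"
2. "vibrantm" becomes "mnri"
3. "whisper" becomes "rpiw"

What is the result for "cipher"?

The pattern: reverse the string, then keep every other character starting from the first (positions 1st, 3rd, 5th, ...).
Applying that to "cipher" gives "rhi".

rhi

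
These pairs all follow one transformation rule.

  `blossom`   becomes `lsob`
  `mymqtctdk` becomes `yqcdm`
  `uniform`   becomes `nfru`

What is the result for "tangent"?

agnt

What's happening: move the first character to the end, then keep every other character starting from the first (positions 1st, 3rd, 5th, ...).
Working it through for "tangent": intermediate "angentt", final "agnt".
(Check on "blossom": → "lossomb" → "lsob" ✓)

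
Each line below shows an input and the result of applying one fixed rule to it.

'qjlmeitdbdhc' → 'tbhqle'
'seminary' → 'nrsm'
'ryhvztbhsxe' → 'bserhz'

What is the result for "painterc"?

Looking at the pairs, the operation is to keep every other character starting from the first (positions 1st, 3rd, 5th, ...), then swap the front and back halves of the string.
Working it through for "painterc": intermediate "pitr", final "trpi".

trpi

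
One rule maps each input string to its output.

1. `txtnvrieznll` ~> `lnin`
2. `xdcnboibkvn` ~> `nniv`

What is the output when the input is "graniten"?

Rule — swap the first and last characters, then keep one character in every 3, starting at position 1 (positions 1st, 4th, 7th, ...).
For "graniten", step one produces "nraniteg"; step two turns that into "nne".

nne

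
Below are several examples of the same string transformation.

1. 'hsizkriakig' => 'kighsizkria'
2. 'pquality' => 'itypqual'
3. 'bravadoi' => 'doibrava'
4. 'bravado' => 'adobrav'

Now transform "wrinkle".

The transformation: move the last 3 characters to the front (rotate right by 3).
So "wrinkle" becomes "klewrin".

klewrin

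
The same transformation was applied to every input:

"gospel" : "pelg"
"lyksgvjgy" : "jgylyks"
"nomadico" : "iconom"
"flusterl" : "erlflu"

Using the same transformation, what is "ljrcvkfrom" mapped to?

Looking at the pairs, the operation is to move the last 3 characters to the front (rotate right by 3), then delete the last 2 characters.
For "ljrcvkfrom", step one produces "romljrcvkf"; step two turns that into "romljrcv".

romljrcv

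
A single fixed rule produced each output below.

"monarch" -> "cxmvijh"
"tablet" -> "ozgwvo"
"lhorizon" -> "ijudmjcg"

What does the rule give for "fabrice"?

In each case the input is transformed by: reverse the string, then shift every letter 5 places backward in the alphabet (wrapping around).
For "fabrice", step one produces "ecirbaf"; step two turns that into "zxdmwva".

zxdmwva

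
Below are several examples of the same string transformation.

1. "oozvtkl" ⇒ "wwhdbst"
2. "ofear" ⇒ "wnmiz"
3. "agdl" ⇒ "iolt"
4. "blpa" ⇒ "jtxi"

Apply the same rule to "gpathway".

The pattern: shift every letter 8 places forward in the alphabet (wrapping around).
Doing the same to "gpathway": "oxibpeig".

oxibpeig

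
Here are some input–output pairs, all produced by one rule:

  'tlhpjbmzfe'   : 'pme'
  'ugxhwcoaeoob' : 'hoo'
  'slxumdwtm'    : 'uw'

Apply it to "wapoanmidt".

The pattern: delete the first 2 characters, then keep one character in every 3, starting at position 2 (positions 2nd, 5th, 8th, ...).
Working it through for "wapoanmidt": intermediate "poanmidt", final "omt".

omt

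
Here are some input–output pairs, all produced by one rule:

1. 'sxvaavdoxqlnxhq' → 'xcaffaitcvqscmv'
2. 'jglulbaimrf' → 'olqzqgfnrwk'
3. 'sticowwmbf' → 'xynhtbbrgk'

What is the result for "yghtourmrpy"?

dlmytzwrwud

Each output is the input with this applied: shift every letter 5 places forward in the alphabet (wrapping around).
So "yghtourmrpy" becomes "dlmytzwrwud".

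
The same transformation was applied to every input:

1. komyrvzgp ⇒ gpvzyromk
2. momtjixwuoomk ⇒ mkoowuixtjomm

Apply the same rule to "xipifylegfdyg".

ygfdegylifipx

Each output is the input with this applied: reverse the string, then swap each adjacent pair of characters (1↔2, 3↔4, ...).
Starting from "xipifylegfdyg": after the first operation, "gydfgelyfipix"; after the second, "ygfdegylifipx".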